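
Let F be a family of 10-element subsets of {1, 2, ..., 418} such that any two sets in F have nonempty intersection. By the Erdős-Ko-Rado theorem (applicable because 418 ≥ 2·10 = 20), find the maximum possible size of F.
max |F| = C(417, 9) = 963187959225058060

Erdős-Ko-Rado (1961): when n ≥ 2k, max |F| = C(n−1, k−1). The bound is attained by the star {A : i ∈ A} for any fixed i ∈ [n]. Here C(418−1, 10−1) = C(417, 9) = 963187959225058060.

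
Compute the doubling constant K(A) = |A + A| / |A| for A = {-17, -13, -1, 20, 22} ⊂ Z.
K = |A + A| / |A| = 15/5 = 3

Enumerate A + A = {a + b : a, b ∈ A}. With |A| = 5, there are |A|^2 = 25 ordered sum pairs; collecting distinct values, A + A = {-34, -30, -26, -18, -14, -2, 3, 5, 7, 9, 19, 21, 40, 42, 44}, so |A + A| = 15. Thus K = 15/5 = 3. For comparison, the minimum possible |A + A| over all 5-element sets is 2·5 − 1 = 9 (so min K = 9/5), attained only by arithmetic progressions.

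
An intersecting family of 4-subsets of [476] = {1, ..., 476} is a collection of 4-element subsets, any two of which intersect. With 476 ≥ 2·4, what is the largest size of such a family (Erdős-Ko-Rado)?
max |F| = C(475, 3) = 17749325

Erdős-Ko-Rado (1961): when n ≥ 2k, max |F| = C(n−1, k−1). The bound is attained by the star {A : i ∈ A} for any fixed i ∈ [n]. Here C(476−1, 4−1) = C(475, 3) = 17749325.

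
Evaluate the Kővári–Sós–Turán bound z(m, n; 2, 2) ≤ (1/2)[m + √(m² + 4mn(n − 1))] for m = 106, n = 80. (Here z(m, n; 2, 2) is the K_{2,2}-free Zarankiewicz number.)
z(106, 80; 2, 2) ≤ (1/2)[106 + √(106² + 4·106·80·79)] = (1/2)[106 + √2690916] = 873.2006

Kővári–Sós–Turán: let r_1, ..., r_106 be the row sums and z = Σ r_i the total number of 1s. Each pair of columns can share at most one row with both entries 1 (else a 2×2 all-ones block appears), so Σ_i C(r_i, 2) ≤ C(80, 2) = 3160. By convexity Σ_i C(r_i, 2) ≥ 106·C(z/106, 2) = z(z − 106)/(2·106), giving z² − 106z − 106·80·79 ≤ 0 and hence z ≤ (1/2)[106 + √(11236 + 4·669920)] = (1/2)[106 + √2690916] ≈ (1/2)(106 + 1640.4012) = 873.2006.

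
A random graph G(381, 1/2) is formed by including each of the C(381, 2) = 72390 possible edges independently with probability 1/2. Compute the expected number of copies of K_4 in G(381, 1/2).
E[# K_4] = C(381, 4) · (1/2)^C(4, 2) = 864228015 / 2^6 = 13503562.734375

For each 4-subset S of vertices (there are C(381, 4) = 864228015 such S), let X_S = 1 if S induces a K_4 (all C(4, 2) = 6 edges present). Then P(X_S = 1) = (1/2)^6 = 1/64. By linearity of expectation, E[# K_4] = C(381, 4) · (1/2)^6 = 864228015 / 64 = 13503562.734375.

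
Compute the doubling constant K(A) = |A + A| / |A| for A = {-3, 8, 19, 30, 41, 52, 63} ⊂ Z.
K = |A + A| / |A| = 13/7

Enumerate A + A = {a + b : a, b ∈ A}. With |A| = 7, there are |A|^2 = 49 ordered sum pairs; collecting distinct values, A + A = {-6, 5, 16, 27, 38, 49, 60, 71, 82, 93, 104, 115, 126}, so |A + A| = 13. Thus K = 13/7. Here |A + A| = 2|A| − 1 = 13, the minimum possible — so K = 13/7 is minimal, which holds iff A is an arithmetic progression.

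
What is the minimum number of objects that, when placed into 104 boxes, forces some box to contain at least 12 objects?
n = (12 − 1)·104 + 1 = 1145

By the generalised pigeonhole principle, to guarantee some box contains ≥ r objects we need more than (r − 1) · k objects total. Threshold: n = (r − 1) · k + 1. With r = 12 and k = 104: n = 11 · 104 + 1 = 1144 + 1 = 1145. For n = 1144 = 11 · 104, we can put exactly 11 objects in every box, avoiding 12 in any single one — so 1145 is tight.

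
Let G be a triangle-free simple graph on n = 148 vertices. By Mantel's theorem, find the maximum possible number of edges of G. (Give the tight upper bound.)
ex(148, K_3) = ⌊148^2/4⌋ = 5476

Mantel (1907): a triangle-free graph on n vertices has at most ⌊n^2/4⌋ edges, with equality for the complete bipartite graph K_{⌊n/2⌋, ⌈n/2⌉}. For n = 148: ⌊148^2/4⌋ = ⌊21904/4⌋ = 5476. The extremal graph is K_{74, 74}, which has 74·74 = 5476 edges.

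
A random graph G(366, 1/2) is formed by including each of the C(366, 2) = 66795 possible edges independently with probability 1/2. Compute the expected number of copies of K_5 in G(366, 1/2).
E[# K_5] = C(366, 5) · (1/2)^C(5, 2) = 53248733538 / 2^10 = 26624366769/512 ≈ 52000716.345703

For each 5-subset S of vertices (there are C(366, 5) = 53248733538 such S), let X_S = 1 if S induces a K_5 (all C(5, 2) = 10 edges present). Then P(X_S = 1) = (1/2)^10 = 1/1024. By linearity of expectation, E[# K_5] = C(366, 5) · (1/2)^10 = 53248733538 / 1024 = 26624366769/512 ≈ 52000716.345703.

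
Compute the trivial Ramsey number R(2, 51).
R(2, 51) = 51

R(2, k) = k for all k ≥ 2: in a 2-colouring of K_k, either some edge is red (a red K_2) or all edges are blue (a blue K_k). And K_{50} coloured all-blue has no blue K_51, so R(2, 51) > 50. Hence R(2, 51) = 51.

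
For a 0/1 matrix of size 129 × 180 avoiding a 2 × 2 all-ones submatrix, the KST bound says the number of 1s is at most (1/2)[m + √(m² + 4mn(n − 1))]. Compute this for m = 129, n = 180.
z(129, 180; 2, 2) ≤ (1/2)[129 + √(129² + 4·129·180·179)] = (1/2)[129 + √16642161] = 2104.2402

Kővári–Sós–Turán: let r_1, ..., r_129 be the row sums and z = Σ r_i the total number of 1s. Each pair of columns can share at most one row with both entries 1 (else a 2×2 all-ones block appears), so Σ_i C(r_i, 2) ≤ C(180, 2) = 16110. By convexity Σ_i C(r_i, 2) ≥ 129·C(z/129, 2) = z(z − 129)/(2·129), giving z² − 129z − 129·180·179 ≤ 0 and hence z ≤ (1/2)[129 + √(16641 + 4·4156380)] = (1/2)[129 + √16642161] ≈ (1/2)(129 + 4079.4805) = 2104.2402.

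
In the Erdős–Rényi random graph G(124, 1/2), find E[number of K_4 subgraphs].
E[# K_4] = C(124, 4) · (1/2)^C(4, 2) = 9381251 / 2^6 = 146582.046875

For each 4-subset S of vertices (there are C(124, 4) = 9381251 such S), let X_S = 1 if S induces a K_4 (all C(4, 2) = 6 edges present). Then P(X_S = 1) = (1/2)^6 = 1/64. By linearity of expectation, E[# K_4] = C(124, 4) · (1/2)^6 = 9381251 / 64 = 146582.046875.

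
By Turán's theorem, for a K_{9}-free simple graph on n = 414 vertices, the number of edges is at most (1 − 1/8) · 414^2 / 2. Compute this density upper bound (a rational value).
Turán density bound = (7/8) · 414^2/2 = 299943/4 ≈ 74985.75

Turán's theorem: ex(n, K_{r+1}) is achieved by the complete r-partite Turán graph T(n, r) with parts as balanced as possible, and is at most (1 − 1/r) · n^2/2. For r = 8, n = 414: the density bound is (7/8) · 171396/2 = 299943/4 ≈ 74985.75. The integer-valued extremum is e(T(414, 8)) = 74985, which is strictly less than the density bound 299943/4 since 8 ∤ 414 (the parts of T(414, 8) cannot all be equal).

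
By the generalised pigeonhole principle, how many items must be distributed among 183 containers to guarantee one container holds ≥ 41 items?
n = (41 − 1)·183 + 1 = 7321

By the generalised pigeonhole principle, to guarantee some box contains ≥ r objects we need more than (r − 1) · k objects total. Threshold: n = (r − 1) · k + 1. With r = 41 and k = 183: n = 40 · 183 + 1 = 7320 + 1 = 7321. For n = 7320 = 40 · 183, we can put exactly 40 objects in every box, avoiding 41 in any single one — so 7321 is tight.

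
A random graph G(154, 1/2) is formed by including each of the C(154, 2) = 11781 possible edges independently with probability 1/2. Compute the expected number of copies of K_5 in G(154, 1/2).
E[# K_5] = C(154, 5) · (1/2)^C(5, 2) = 675993780 / 2^10 = 168998445/256 ≈ 660150.175781

For each 5-subset S of vertices (there are C(154, 5) = 675993780 such S), let X_S = 1 if S induces a K_5 (all C(5, 2) = 10 edges present). Then P(X_S = 1) = (1/2)^10 = 1/1024. By linearity of expectation, E[# K_5] = C(154, 5) · (1/2)^10 = 675993780 / 1024 = 168998445/256 ≈ 660150.175781.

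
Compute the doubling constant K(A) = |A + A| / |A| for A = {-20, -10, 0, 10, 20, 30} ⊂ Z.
K = |A + A| / |A| = 11/6

Enumerate A + A = {a + b : a, b ∈ A}. With |A| = 6, there are |A|^2 = 36 ordered sum pairs; collecting distinct values, A + A = {-40, -30, -20, -10, 0, 10, 20, 30, 40, 50, 60}, so |A + A| = 11. Thus K = 11/6. Here |A + A| = 2|A| − 1 = 11, the minimum possible — so K = 11/6 is minimal, which holds iff A is an arithmetic progression.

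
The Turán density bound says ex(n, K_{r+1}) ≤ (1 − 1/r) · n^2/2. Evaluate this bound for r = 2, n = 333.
Turán density bound = (1/2) · 333^2/2 = 110889/4 ≈ 27722.25

Turán's theorem: ex(n, K_{r+1}) is achieved by the complete r-partite Turán graph T(n, r) with parts as balanced as possible, and is at most (1 − 1/r) · n^2/2. For r = 2, n = 333: the density bound is (1/2) · 110889/2 = 110889/4 ≈ 27722.25. The integer-valued extremum is e(T(333, 2)) = 27722, which is strictly less than the density bound 110889/4 since 2 ∤ 333 (the parts of T(333, 2) cannot all be equal).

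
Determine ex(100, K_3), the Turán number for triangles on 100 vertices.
ex(100, K_3) = ⌊100^2/4⌋ = 2500

Mantel (1907): a triangle-free graph on n vertices has at most ⌊n^2/4⌋ edges, with equality for the complete bipartite graph K_{⌊n/2⌋, ⌈n/2⌉}. For n = 100: ⌊100^2/4⌋ = ⌊10000/4⌋ = 2500. The extremal graph is K_{50, 50}, which has 50·50 = 2500 edges.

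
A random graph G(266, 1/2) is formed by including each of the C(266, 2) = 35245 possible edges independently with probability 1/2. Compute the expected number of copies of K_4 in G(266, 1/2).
E[# K_4] = C(266, 4) · (1/2)^C(4, 2) = 203927570 / 2^6 = 101963785/32 = 3186368.28125

For each 4-subset S of vertices (there are C(266, 4) = 203927570 such S), let X_S = 1 if S induces a K_4 (all C(4, 2) = 6 edges present). Then P(X_S = 1) = (1/2)^6 = 1/64. By linearity of expectation, E[# K_4] = C(266, 4) · (1/2)^6 = 203927570 / 64 = 101963785/32 = 3186368.28125.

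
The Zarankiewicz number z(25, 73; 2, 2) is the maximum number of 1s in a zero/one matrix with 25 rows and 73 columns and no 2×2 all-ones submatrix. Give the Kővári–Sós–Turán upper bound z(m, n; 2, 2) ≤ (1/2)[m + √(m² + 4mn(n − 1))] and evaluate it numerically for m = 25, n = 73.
z(25, 73; 2, 2) ≤ (1/2)[25 + √(25² + 4·25·73·72)] = (1/2)[25 + √526225] = 375.2068

Kővári–Sós–Turán: let r_1, ..., r_25 be the row sums and z = Σ r_i the total number of 1s. Each pair of columns can share at most one row with both entries 1 (else a 2×2 all-ones block appears), so Σ_i C(r_i, 2) ≤ C(73, 2) = 2628. By convexity Σ_i C(r_i, 2) ≥ 25·C(z/25, 2) = z(z − 25)/(2·25), giving z² − 25z − 25·73·72 ≤ 0 and hence z ≤ (1/2)[25 + √(625 + 4·131400)] = (1/2)[25 + √526225] ≈ (1/2)(25 + 725.4137) = 375.2068.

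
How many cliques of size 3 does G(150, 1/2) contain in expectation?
E[# K_3] = C(150, 3) · (1/2)^C(3, 2) = 551300 / 2^3 = 137825/2 = 68912.5

For each 3-subset S of vertices (there are C(150, 3) = 551300 such S), let X_S = 1 if S induces a K_3 (all C(3, 2) = 3 edges present). Then P(X_S = 1) = (1/2)^3 = 1/8. By linearity of expectation, E[# K_3] = C(150, 3) · (1/2)^3 = 551300 / 8 = 137825/2 = 68912.5.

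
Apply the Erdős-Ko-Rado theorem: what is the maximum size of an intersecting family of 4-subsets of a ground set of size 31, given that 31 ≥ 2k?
max |F| = C(30, 3) = 4060

The Erdős-Ko-Rado theorem states: for n ≥ 2k, an intersecting family of k-subsets of an n-element set has size at most C(n − 1, k − 1), with equality for 'star' families {A ⊆ [n] : |A| = k, i ∈ A} (fix an element i). For n = 31, k = 4: C(30, 3) = 4060.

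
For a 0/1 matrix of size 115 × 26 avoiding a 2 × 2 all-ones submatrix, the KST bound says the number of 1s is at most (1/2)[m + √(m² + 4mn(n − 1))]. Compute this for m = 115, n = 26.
z(115, 26; 2, 2) ≤ (1/2)[115 + √(115² + 4·115·26·25)] = (1/2)[115 + √312225] = 336.8855

Kővári–Sós–Turán: let r_1, ..., r_115 be the row sums and z = Σ r_i the total number of 1s. Each pair of columns can share at most one row with both entries 1 (else a 2×2 all-ones block appears), so Σ_i C(r_i, 2) ≤ C(26, 2) = 325. By convexity Σ_i C(r_i, 2) ≥ 115·C(z/115, 2) = z(z − 115)/(2·115), giving z² − 115z − 115·26·25 ≤ 0 and hence z ≤ (1/2)[115 + √(13225 + 4·74750)] = (1/2)[115 + √312225] ≈ (1/2)(115 + 558.771) = 336.8855.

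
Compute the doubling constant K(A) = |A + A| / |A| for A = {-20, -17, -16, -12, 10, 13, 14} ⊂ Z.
K = |A + A| / |A| = 23/7

Enumerate A + A = {a + b : a, b ∈ A}. With |A| = 7, there are |A|^2 = 49 ordered sum pairs; collecting distinct values, A + A = {-40, -37, -36, -34, -33, -32, -29, -28, -24, -10, -7, -6, -4, -3, -2, 1, 2, 20, 23, 24, 26, 27, 28}, so |A + A| = 23. Thus K = 23/7. For comparison, the minimum possible |A + A| over all 7-element sets is 2·7 − 1 = 13 (so min K = 13/7), attained only by arithmetic progressions.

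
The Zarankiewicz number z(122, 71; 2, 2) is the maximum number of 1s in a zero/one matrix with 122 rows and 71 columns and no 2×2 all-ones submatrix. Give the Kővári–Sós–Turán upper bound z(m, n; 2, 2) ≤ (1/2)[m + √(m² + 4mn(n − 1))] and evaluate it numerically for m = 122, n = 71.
z(122, 71; 2, 2) ≤ (1/2)[122 + √(122² + 4·122·71·70)] = (1/2)[122 + √2440244] = 842.064

Kővári–Sós–Turán: let r_1, ..., r_122 be the row sums and z = Σ r_i the total number of 1s. Each pair of columns can share at most one row with both entries 1 (else a 2×2 all-ones block appears), so Σ_i C(r_i, 2) ≤ C(71, 2) = 2485. By convexity Σ_i C(r_i, 2) ≥ 122·C(z/122, 2) = z(z − 122)/(2·122), giving z² − 122z − 122·71·70 ≤ 0 and hence z ≤ (1/2)[122 + √(14884 + 4·606340)] = (1/2)[122 + √2440244] ≈ (1/2)(122 + 1562.128) = 842.064.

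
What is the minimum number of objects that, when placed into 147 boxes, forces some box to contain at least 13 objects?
n = (13 − 1)·147 + 1 = 1765

By the generalised pigeonhole principle, to guarantee some box contains ≥ r objects we need more than (r − 1) · k objects total. Threshold: n = (r − 1) · k + 1. With r = 13 and k = 147: n = 12 · 147 + 1 = 1764 + 1 = 1765. For n = 1764 = 12 · 147, we can put exactly 12 objects in every box, avoiding 13 in any single one — so 1765 is tight.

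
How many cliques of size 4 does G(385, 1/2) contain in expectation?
E[# K_4] = C(385, 4) · (1/2)^C(4, 2) = 901244960 / 2^6 = 28163905/2 = 14081952.5

For each 4-subset S of vertices (there are C(385, 4) = 901244960 such S), let X_S = 1 if S induces a K_4 (all C(4, 2) = 6 edges present). Then P(X_S = 1) = (1/2)^6 = 1/64. By linearity of expectation, E[# K_4] = C(385, 4) · (1/2)^6 = 901244960 / 64 = 28163905/2 = 14081952.5.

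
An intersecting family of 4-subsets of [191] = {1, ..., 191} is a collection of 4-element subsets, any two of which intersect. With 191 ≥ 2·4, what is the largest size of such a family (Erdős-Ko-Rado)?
max |F| = C(190, 3) = 1125180

The Erdős-Ko-Rado theorem states: for n ≥ 2k, an intersecting family of k-subsets of an n-element set has size at most C(n − 1, k − 1), with equality for 'star' families {A ⊆ [n] : |A| = k, i ∈ A} (fix an element i). For n = 191, k = 4: C(190, 3) = 1125180.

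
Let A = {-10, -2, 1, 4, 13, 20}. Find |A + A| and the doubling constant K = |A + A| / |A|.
K = |A + A| / |A| = 20/6 = 10/3

Enumerate A + A = {a + b : a, b ∈ A}. With |A| = 6, there are |A|^2 = 36 ordered sum pairs; collecting distinct values, A + A = {-20, -12, -9, -6, -4, -1, 2, 3, 5, 8, 10, 11, 14, 17, 18, 21, 24, 26, 33, 40}, so |A + A| = 20. Thus K = 20/6 = 10/3. For comparison, the minimum possible |A + A| over all 6-element sets is 2·6 − 1 = 11 (so min K = 11/6), attained only by arithmetic progressions.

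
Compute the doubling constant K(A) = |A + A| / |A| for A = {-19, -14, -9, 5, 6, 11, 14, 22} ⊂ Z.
K = |A + A| / |A| = 32/8 = 4

Enumerate A + A = {a + b : a, b ∈ A}. With |A| = 8, there are |A|^2 = 64 ordered sum pairs; collecting distinct values, A + A = {-38, -33, -28, -23, -18, -14, -13, -9, -8, -5, -4, -3, 0, 2, 3, 5, 8, 10, 11, 12, 13, 16, 17, 19, 20, 22, 25, 27, 28, 33, 36, 44}, so |A + A| = 32. Thus K = 32/8 = 4. For comparison, the minimum possible |A + A| over all 8-element sets is 2·8 − 1 = 15 (so min K = 15/8), attained only by arithmetic progressions.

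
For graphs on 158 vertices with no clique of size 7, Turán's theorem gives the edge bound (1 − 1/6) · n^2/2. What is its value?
Turán density bound = (5/6) · 158^2/2 = 31205/3 ≈ 10401.6667

Turán's theorem: ex(n, K_{r+1}) is achieved by the complete r-partite Turán graph T(n, r) with parts as balanced as possible, and is at most (1 − 1/r) · n^2/2. For r = 6, n = 158: the density bound is (5/6) · 24964/2 = 31205/3 ≈ 10401.6667. The integer-valued extremum is e(T(158, 6)) = 10401, which is strictly less than the density bound 31205/3 since 6 ∤ 158 (the parts of T(158, 6) cannot all be equal).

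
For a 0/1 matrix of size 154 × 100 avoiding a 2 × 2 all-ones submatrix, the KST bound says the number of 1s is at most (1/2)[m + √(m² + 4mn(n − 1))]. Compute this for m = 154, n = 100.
z(154, 100; 2, 2) ≤ (1/2)[154 + √(154² + 4·154·100·99)] = (1/2)[154 + √6122116] = 1314.1455

Kővári–Sós–Turán: let r_1, ..., r_154 be the row sums and z = Σ r_i the total number of 1s. Each pair of columns can share at most one row with both entries 1 (else a 2×2 all-ones block appears), so Σ_i C(r_i, 2) ≤ C(100, 2) = 4950. By convexity Σ_i C(r_i, 2) ≥ 154·C(z/154, 2) = z(z − 154)/(2·154), giving z² − 154z − 154·100·99 ≤ 0 and hence z ≤ (1/2)[154 + √(23716 + 4·1524600)] = (1/2)[154 + √6122116] ≈ (1/2)(154 + 2474.291) = 1314.1455.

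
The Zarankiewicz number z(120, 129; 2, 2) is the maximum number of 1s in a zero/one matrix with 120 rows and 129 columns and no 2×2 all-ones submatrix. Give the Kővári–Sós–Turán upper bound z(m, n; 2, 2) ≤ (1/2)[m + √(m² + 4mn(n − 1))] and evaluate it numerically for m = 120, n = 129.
z(120, 129; 2, 2) ≤ (1/2)[120 + √(120² + 4·120·129·128)] = (1/2)[120 + √7940160] = 1468.9145

Kővári–Sós–Turán: let r_1, ..., r_120 be the row sums and z = Σ r_i the total number of 1s. Each pair of columns can share at most one row with both entries 1 (else a 2×2 all-ones block appears), so Σ_i C(r_i, 2) ≤ C(129, 2) = 8256. By convexity Σ_i C(r_i, 2) ≥ 120·C(z/120, 2) = z(z − 120)/(2·120), giving z² − 120z − 120·129·128 ≤ 0 and hence z ≤ (1/2)[120 + √(14400 + 4·1981440)] = (1/2)[120 + √7940160] ≈ (1/2)(120 + 2817.829) = 1468.9145.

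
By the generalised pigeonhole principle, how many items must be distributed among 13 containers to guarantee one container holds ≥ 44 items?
n = (44 − 1)·13 + 1 = 560

By the generalised pigeonhole principle, to guarantee some box contains ≥ r objects we need more than (r − 1) · k objects total. Threshold: n = (r − 1) · k + 1. With r = 44 and k = 13: n = 43 · 13 + 1 = 559 + 1 = 560. For n = 559 = 43 · 13, we can put exactly 43 objects in every box, avoiding 44 in any single one — so 560 is tight.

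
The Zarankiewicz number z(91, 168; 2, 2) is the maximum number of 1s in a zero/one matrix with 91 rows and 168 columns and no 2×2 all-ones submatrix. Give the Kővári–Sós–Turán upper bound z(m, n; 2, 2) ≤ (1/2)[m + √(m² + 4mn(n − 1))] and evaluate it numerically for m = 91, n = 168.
z(91, 168; 2, 2) ≤ (1/2)[91 + √(91² + 4·91·168·167)] = (1/2)[91 + √10220665] = 1643.9887

Kővári–Sós–Turán: let r_1, ..., r_91 be the row sums and z = Σ r_i the total number of 1s. Each pair of columns can share at most one row with both entries 1 (else a 2×2 all-ones block appears), so Σ_i C(r_i, 2) ≤ C(168, 2) = 14028. By convexity Σ_i C(r_i, 2) ≥ 91·C(z/91, 2) = z(z − 91)/(2·91), giving z² − 91z − 91·168·167 ≤ 0 and hence z ≤ (1/2)[91 + √(8281 + 4·2553096)] = (1/2)[91 + √10220665] ≈ (1/2)(91 + 3196.9775) = 1643.9887.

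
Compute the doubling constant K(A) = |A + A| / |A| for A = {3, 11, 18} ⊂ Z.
K = |A + A| / |A| = 6/3 = 2

Enumerate A + A = {a + b : a, b ∈ A}. With |A| = 3, there are |A|^2 = 9 ordered sum pairs; collecting distinct values, A + A = {6, 14, 21, 22, 29, 36}, so |A + A| = 6. Thus K = 6/3 = 2. For comparison, the minimum possible |A + A| over all 3-element sets is 2·3 − 1 = 5 (so min K = 5/3), attained only by arithmetic progressions.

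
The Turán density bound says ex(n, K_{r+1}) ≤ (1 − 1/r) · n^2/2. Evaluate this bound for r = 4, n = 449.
Turán density bound = (3/4) · 449^2/2 = 604803/8 ≈ 75600.375

Turán's theorem: ex(n, K_{r+1}) is achieved by the complete r-partite Turán graph T(n, r) with parts as balanced as possible, and is at most (1 − 1/r) · n^2/2. For r = 4, n = 449: the density bound is (3/4) · 201601/2 = 604803/8 ≈ 75600.375. The integer-valued extremum is e(T(449, 4)) = 75600, which is strictly less than the density bound 604803/8 since 4 ∤ 449 (the parts of T(449, 4) cannot all be equal).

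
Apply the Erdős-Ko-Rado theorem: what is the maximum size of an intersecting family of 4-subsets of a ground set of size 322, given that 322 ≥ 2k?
max |F| = C(321, 3) = 5461280

The Erdős-Ko-Rado theorem states: for n ≥ 2k, an intersecting family of k-subsets of an n-element set has size at most C(n − 1, k − 1), with equality for 'star' families {A ⊆ [n] : |A| = k, i ∈ A} (fix an element i). For n = 322, k = 4: C(321, 3) = 5461280.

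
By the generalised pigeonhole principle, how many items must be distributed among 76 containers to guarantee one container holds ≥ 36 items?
n = (36 − 1)·76 + 1 = 2661

By the generalised pigeonhole principle, to guarantee some box contains ≥ r objects we need more than (r − 1) · k objects total. Threshold: n = (r − 1) · k + 1. With r = 36 and k = 76: n = 35 · 76 + 1 = 2660 + 1 = 2661. For n = 2660 = 35 · 76, we can put exactly 35 objects in every box, avoiding 36 in any single one — so 2661 is tight.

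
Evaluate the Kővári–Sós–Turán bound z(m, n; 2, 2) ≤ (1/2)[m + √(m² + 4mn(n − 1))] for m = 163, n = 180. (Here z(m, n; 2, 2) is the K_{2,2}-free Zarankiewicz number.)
z(163, 180; 2, 2) ≤ (1/2)[163 + √(163² + 4·163·180·179)] = (1/2)[163 + √21034009] = 2374.6424

Kővári–Sós–Turán: let r_1, ..., r_163 be the row sums and z = Σ r_i the total number of 1s. Each pair of columns can share at most one row with both entries 1 (else a 2×2 all-ones block appears), so Σ_i C(r_i, 2) ≤ C(180, 2) = 16110. By convexity Σ_i C(r_i, 2) ≥ 163·C(z/163, 2) = z(z − 163)/(2·163), giving z² − 163z − 163·180·179 ≤ 0 and hence z ≤ (1/2)[163 + √(26569 + 4·5251860)] = (1/2)[163 + √21034009] ≈ (1/2)(163 + 4586.2849) = 2374.6424.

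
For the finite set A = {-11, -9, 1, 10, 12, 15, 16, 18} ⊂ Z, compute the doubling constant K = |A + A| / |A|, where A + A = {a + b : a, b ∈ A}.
K = |A + A| / |A| = 32/8 = 4

Enumerate A + A = {a + b : a, b ∈ A}. With |A| = 8, there are |A|^2 = 64 ordered sum pairs; collecting distinct values, A + A = {-22, -20, -18, -10, -8, -1, 1, 2, 3, 4, 5, 6, 7, 9, 11, 13, 16, 17, 19, 20, 22, 24, 25, 26, 27, 28, 30, 31, 32, 33, 34, 36}, so |A + A| = 32. Thus K = 32/8 = 4. For comparison, the minimum possible |A + A| over all 8-element sets is 2·8 − 1 = 15 (so min K = 15/8), attained only by arithmetic progressions.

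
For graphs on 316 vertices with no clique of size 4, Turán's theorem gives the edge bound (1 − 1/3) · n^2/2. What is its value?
Turán density bound = (2/3) · 316^2/2 = 99856/3 ≈ 33285.3333

Turán's theorem: ex(n, K_{r+1}) is achieved by the complete r-partite Turán graph T(n, r) with parts as balanced as possible, and is at most (1 − 1/r) · n^2/2. For r = 3, n = 316: the density bound is (2/3) · 99856/2 = 99856/3 ≈ 33285.3333. The integer-valued extremum is e(T(316, 3)) = 33285, which is strictly less than the density bound 99856/3 since 3 ∤ 316 (the parts of T(316, 3) cannot all be equal).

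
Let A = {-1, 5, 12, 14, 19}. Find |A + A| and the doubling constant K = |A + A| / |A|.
K = |A + A| / |A| = 14/5

Enumerate A + A = {a + b : a, b ∈ A}. With |A| = 5, there are |A|^2 = 25 ordered sum pairs; collecting distinct values, A + A = {-2, 4, 10, 11, 13, 17, 18, 19, 24, 26, 28, 31, 33, 38}, so |A + A| = 14. Thus K = 14/5. For comparison, the minimum possible |A + A| over all 5-element sets is 2·5 − 1 = 9 (so min K = 9/5), attained only by arithmetic progressions.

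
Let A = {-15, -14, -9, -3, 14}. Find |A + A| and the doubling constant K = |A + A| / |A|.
K = |A + A| / |A| = 14/5

Enumerate A + A = {a + b : a, b ∈ A}. With |A| = 5, there are |A|^2 = 25 ordered sum pairs; collecting distinct values, A + A = {-30, -29, -28, -24, -23, -18, -17, -12, -6, -1, 0, 5, 11, 28}, so |A + A| = 14. Thus K = 14/5. For comparison, the minimum possible |A + A| over all 5-element sets is 2·5 − 1 = 9 (so min K = 9/5), attained only by arithmetic progressions.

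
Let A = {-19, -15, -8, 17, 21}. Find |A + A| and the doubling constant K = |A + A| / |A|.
K = |A + A| / |A| = 14/5

Enumerate A + A = {a + b : a, b ∈ A}. With |A| = 5, there are |A|^2 = 25 ordered sum pairs; collecting distinct values, A + A = {-38, -34, -30, -27, -23, -16, -2, 2, 6, 9, 13, 34, 38, 42}, so |A + A| = 14. Thus K = 14/5. For comparison, the minimum possible |A + A| over all 5-element sets is 2·5 − 1 = 9 (so min K = 9/5), attained only by arithmetic progressions.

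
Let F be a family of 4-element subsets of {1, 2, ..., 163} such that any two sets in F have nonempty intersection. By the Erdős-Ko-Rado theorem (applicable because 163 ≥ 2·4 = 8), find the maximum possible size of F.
max |F| = C(162, 3) = 695520

The Erdős-Ko-Rado theorem states: for n ≥ 2k, an intersecting family of k-subsets of an n-element set has size at most C(n − 1, k − 1), with equality for 'star' families {A ⊆ [n] : |A| = k, i ∈ A} (fix an element i). For n = 163, k = 4: C(162, 3) = 695520.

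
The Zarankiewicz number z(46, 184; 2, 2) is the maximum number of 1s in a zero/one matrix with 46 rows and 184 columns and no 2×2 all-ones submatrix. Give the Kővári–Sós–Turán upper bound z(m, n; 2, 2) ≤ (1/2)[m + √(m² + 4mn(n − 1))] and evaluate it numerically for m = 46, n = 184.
z(46, 184; 2, 2) ≤ (1/2)[46 + √(46² + 4·46·184·183)] = (1/2)[46 + √6197764] = 1267.7654

Kővári–Sós–Turán: let r_1, ..., r_46 be the row sums and z = Σ r_i the total number of 1s. Each pair of columns can share at most one row with both entries 1 (else a 2×2 all-ones block appears), so Σ_i C(r_i, 2) ≤ C(184, 2) = 16836. By convexity Σ_i C(r_i, 2) ≥ 46·C(z/46, 2) = z(z − 46)/(2·46), giving z² − 46z − 46·184·183 ≤ 0 and hence z ≤ (1/2)[46 + √(2116 + 4·1548912)] = (1/2)[46 + √6197764] ≈ (1/2)(46 + 2489.5309) = 1267.7654.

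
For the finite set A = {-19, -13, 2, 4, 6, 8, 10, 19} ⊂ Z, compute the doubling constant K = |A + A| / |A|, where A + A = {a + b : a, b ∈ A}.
K = |A + A| / |A| = 27/8

Enumerate A + A = {a + b : a, b ∈ A}. With |A| = 8, there are |A|^2 = 64 ordered sum pairs; collecting distinct values, A + A = {-38, -32, -26, -17, -15, -13, -11, -9, -7, -5, -3, 0, 4, 6, 8, 10, 12, 14, 16, 18, 20, 21, 23, 25, 27, 29, 38}, so |A + A| = 27. Thus K = 27/8. For comparison, the minimum possible |A + A| over all 8-element sets is 2·8 − 1 = 15 (so min K = 15/8), attained only by arithmetic progressions.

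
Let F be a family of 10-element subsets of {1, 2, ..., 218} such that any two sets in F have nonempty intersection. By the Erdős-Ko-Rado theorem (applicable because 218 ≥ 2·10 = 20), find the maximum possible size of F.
max |F| = C(217, 9) = 2485227701968935

Erdős-Ko-Rado (1961): when n ≥ 2k, max |F| = C(n−1, k−1). The bound is attained by the star {A : i ∈ A} for any fixed i ∈ [n]. Here C(218−1, 10−1) = C(217, 9) = 2485227701968935.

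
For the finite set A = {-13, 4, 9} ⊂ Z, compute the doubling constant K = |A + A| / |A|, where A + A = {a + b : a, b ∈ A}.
K = |A + A| / |A| = 6/3 = 2

Enumerate A + A = {a + b : a, b ∈ A}. With |A| = 3, there are |A|^2 = 9 ordered sum pairs; collecting distinct values, A + A = {-26, -9, -4, 8, 13, 18}, so |A + A| = 6. Thus K = 6/3 = 2. For comparison, the minimum possible |A + A| over all 3-element sets is 2·3 − 1 = 5 (so min K = 5/3), attained only by arithmetic progressions.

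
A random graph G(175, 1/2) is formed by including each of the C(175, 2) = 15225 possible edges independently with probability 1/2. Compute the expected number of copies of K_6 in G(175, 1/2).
E[# K_6] = C(175, 6) · (1/2)^C(6, 2) = 36582584325 / 2^15 ≈ 1116411.875153

For each 6-subset S of vertices (there are C(175, 6) = 36582584325 such S), let X_S = 1 if S induces a K_6 (all C(6, 2) = 15 edges present). Then P(X_S = 1) = (1/2)^15 = 1/32768. By linearity of expectation, E[# K_6] = C(175, 6) · (1/2)^15 = 36582584325 / 32768 ≈ 1116411.875153.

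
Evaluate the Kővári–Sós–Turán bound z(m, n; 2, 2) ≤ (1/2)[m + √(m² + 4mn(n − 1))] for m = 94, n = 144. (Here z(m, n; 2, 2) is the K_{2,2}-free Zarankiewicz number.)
z(94, 144; 2, 2) ≤ (1/2)[94 + √(94² + 4·94·144·143)] = (1/2)[94 + √7751428] = 1439.0693

Kővári–Sós–Turán: let r_1, ..., r_94 be the row sums and z = Σ r_i the total number of 1s. Each pair of columns can share at most one row with both entries 1 (else a 2×2 all-ones block appears), so Σ_i C(r_i, 2) ≤ C(144, 2) = 10296. By convexity Σ_i C(r_i, 2) ≥ 94·C(z/94, 2) = z(z − 94)/(2·94), giving z² − 94z − 94·144·143 ≤ 0 and hence z ≤ (1/2)[94 + √(8836 + 4·1935648)] = (1/2)[94 + √7751428] ≈ (1/2)(94 + 2784.1386) = 1439.0693.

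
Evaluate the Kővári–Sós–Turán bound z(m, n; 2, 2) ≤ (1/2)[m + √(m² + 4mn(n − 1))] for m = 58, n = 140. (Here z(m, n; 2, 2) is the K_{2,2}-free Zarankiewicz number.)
z(58, 140; 2, 2) ≤ (1/2)[58 + √(58² + 4·58·140·139)] = (1/2)[58 + √4518084] = 1091.7893

Kővári–Sós–Turán: let r_1, ..., r_58 be the row sums and z = Σ r_i the total number of 1s. Each pair of columns can share at most one row with both entries 1 (else a 2×2 all-ones block appears), so Σ_i C(r_i, 2) ≤ C(140, 2) = 9730. By convexity Σ_i C(r_i, 2) ≥ 58·C(z/58, 2) = z(z − 58)/(2·58), giving z² − 58z − 58·140·139 ≤ 0 and hence z ≤ (1/2)[58 + √(3364 + 4·1128680)] = (1/2)[58 + √4518084] ≈ (1/2)(58 + 2125.5785) = 1091.7893.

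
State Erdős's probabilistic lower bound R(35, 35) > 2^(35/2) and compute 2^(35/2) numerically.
2^(35/2) = 185363.8; so R(35, 35) > 185363.8

Colour each edge of K_n uniformly at random with red/blue. The expected number of monochromatic K_35 is C(n, 35) · 2 · 2^(−C(35,2)). If C(n, 35) · 2^(1 − C(35,2)) < 1, then with positive probability no monochromatic K_35 exists, so R(35, 35) > n. The standard estimate C(n, 35) ≤ n^35/35! shows this inequality holds whenever n ≤ 2^(35/2) (since 35! · 2^(C(35,2) − 1) > 2^(35^2/2) ≥ n^35). Hence R(35, 35) > 2^(35/2) = 185363.8.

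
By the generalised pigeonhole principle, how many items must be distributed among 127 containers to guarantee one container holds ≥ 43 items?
n = (43 − 1)·127 + 1 = 5335

By the generalised pigeonhole principle, to guarantee some box contains ≥ r objects we need more than (r − 1) · k objects total. Threshold: n = (r − 1) · k + 1. With r = 43 and k = 127: n = 42 · 127 + 1 = 5334 + 1 = 5335. For n = 5334 = 42 · 127, we can put exactly 42 objects in every box, avoiding 43 in any single one — so 5335 is tight.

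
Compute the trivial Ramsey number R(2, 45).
R(2, 45) = 45

R(2, k) = k for all k ≥ 2: in a 2-colouring of K_k, either some edge is red (a red K_2) or all edges are blue (a blue K_k). And K_{44} coloured all-blue has no blue K_45, so R(2, 45) > 44. Hence R(2, 45) = 45.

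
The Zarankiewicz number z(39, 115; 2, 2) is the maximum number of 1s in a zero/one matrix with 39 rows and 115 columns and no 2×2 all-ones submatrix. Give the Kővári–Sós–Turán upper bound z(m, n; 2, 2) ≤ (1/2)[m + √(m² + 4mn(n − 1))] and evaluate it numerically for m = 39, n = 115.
z(39, 115; 2, 2) ≤ (1/2)[39 + √(39² + 4·39·115·114)] = (1/2)[39 + √2046681] = 734.8113

Kővári–Sós–Turán: let r_1, ..., r_39 be the row sums and z = Σ r_i the total number of 1s. Each pair of columns can share at most one row with both entries 1 (else a 2×2 all-ones block appears), so Σ_i C(r_i, 2) ≤ C(115, 2) = 6555. By convexity Σ_i C(r_i, 2) ≥ 39·C(z/39, 2) = z(z − 39)/(2·39), giving z² − 39z − 39·115·114 ≤ 0 and hence z ≤ (1/2)[39 + √(1521 + 4·511290)] = (1/2)[39 + √2046681] ≈ (1/2)(39 + 1430.6226) = 734.8113.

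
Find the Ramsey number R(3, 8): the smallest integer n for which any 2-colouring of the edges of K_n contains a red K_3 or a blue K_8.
R(3, 8) = 28

Lower bound: an explicit 2-colouring of K_{27} (typically a Paley-type or other structured construction) avoids a red K_3 and a blue K_8, showing R(3, 8) > 27.
Upper bound: the simple Erdős–Szekeres recurrence only gives R(3, 8) ≤ 31; the tight bound R(3, 8) ≤ 28 requires a sharper case analysis (or computer search) of 2-colourings of K_{28}.
Hence R(3, 8) = 28.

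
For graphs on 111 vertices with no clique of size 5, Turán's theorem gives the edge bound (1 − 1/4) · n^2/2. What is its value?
Turán density bound = (3/4) · 111^2/2 = 36963/8 ≈ 4620.375

Turán's theorem: ex(n, K_{r+1}) is achieved by the complete r-partite Turán graph T(n, r) with parts as balanced as possible, and is at most (1 − 1/r) · n^2/2. For r = 4, n = 111: the density bound is (3/4) · 12321/2 = 36963/8 ≈ 4620.375. The integer-valued extremum is e(T(111, 4)) = 4620, which is strictly less than the density bound 36963/8 since 4 ∤ 111 (the parts of T(111, 4) cannot all be equal).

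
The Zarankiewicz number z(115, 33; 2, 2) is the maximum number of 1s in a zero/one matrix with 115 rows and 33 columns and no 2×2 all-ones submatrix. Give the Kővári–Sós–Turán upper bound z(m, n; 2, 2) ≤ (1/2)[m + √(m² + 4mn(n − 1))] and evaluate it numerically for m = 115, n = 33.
z(115, 33; 2, 2) ≤ (1/2)[115 + √(115² + 4·115·33·32)] = (1/2)[115 + √498985] = 410.6944

Kővári–Sós–Turán: let r_1, ..., r_115 be the row sums and z = Σ r_i the total number of 1s. Each pair of columns can share at most one row with both entries 1 (else a 2×2 all-ones block appears), so Σ_i C(r_i, 2) ≤ C(33, 2) = 528. By convexity Σ_i C(r_i, 2) ≥ 115·C(z/115, 2) = z(z − 115)/(2·115), giving z² − 115z − 115·33·32 ≤ 0 and hence z ≤ (1/2)[115 + √(13225 + 4·121440)] = (1/2)[115 + √498985] ≈ (1/2)(115 + 706.3887) = 410.6944.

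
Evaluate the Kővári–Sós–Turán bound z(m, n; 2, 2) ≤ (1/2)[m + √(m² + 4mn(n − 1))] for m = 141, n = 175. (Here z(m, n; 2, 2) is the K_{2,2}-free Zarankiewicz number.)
z(141, 175; 2, 2) ≤ (1/2)[141 + √(141² + 4·141·175·174)] = (1/2)[141 + √17193681] = 2143.7632

Kővári–Sós–Turán: let r_1, ..., r_141 be the row sums and z = Σ r_i the total number of 1s. Each pair of columns can share at most one row with both entries 1 (else a 2×2 all-ones block appears), so Σ_i C(r_i, 2) ≤ C(175, 2) = 15225. By convexity Σ_i C(r_i, 2) ≥ 141·C(z/141, 2) = z(z − 141)/(2·141), giving z² − 141z − 141·175·174 ≤ 0 and hence z ≤ (1/2)[141 + √(19881 + 4·4293450)] = (1/2)[141 + √17193681] ≈ (1/2)(141 + 4146.5264) = 2143.7632.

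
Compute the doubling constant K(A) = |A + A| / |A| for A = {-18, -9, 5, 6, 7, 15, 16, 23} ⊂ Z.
K = |A + A| / |A| = 29/8

Enumerate A + A = {a + b : a, b ∈ A}. With |A| = 8, there are |A|^2 = 64 ordered sum pairs; collecting distinct values, A + A = {-36, -27, -18, -13, -12, -11, -4, -3, -2, 5, 6, 7, 10, 11, 12, 13, 14, 20, 21, 22, 23, 28, 29, 30, 31, 32, 38, 39, 46}, so |A + A| = 29. Thus K = 29/8. For comparison, the minimum possible |A + A| over all 8-element sets is 2·8 − 1 = 15 (so min K = 15/8), attained only by arithmetic progressions.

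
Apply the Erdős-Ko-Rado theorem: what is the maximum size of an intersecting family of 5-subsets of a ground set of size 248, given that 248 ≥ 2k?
max |F| = C(247, 4) = 151348015

Erdős-Ko-Rado (1961): when n ≥ 2k, max |F| = C(n−1, k−1). The bound is attained by the star {A : i ∈ A} for any fixed i ∈ [n]. Here C(248−1, 5−1) = C(247, 4) = 151348015.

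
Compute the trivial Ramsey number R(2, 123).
R(2, 123) = 123

R(2, k) = k for all k ≥ 2: in a 2-colouring of K_k, either some edge is red (a red K_2) or all edges are blue (a blue K_k). And K_{122} coloured all-blue has no blue K_123, so R(2, 123) > 122. Hence R(2, 123) = 123.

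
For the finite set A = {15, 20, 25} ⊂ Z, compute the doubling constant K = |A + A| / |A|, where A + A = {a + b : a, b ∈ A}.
K = |A + A| / |A| = 5/3

Enumerate A + A = {a + b : a, b ∈ A}. With |A| = 3, there are |A|^2 = 9 ordered sum pairs; collecting distinct values, A + A = {30, 35, 40, 45, 50}, so |A + A| = 5. Thus K = 5/3. Here |A + A| = 2|A| − 1 = 5, the minimum possible — so K = 5/3 is minimal, which holds iff A is an arithmetic progression.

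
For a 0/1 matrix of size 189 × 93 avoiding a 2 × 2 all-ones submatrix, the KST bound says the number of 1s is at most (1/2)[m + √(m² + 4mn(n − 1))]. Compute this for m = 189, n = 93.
z(189, 93; 2, 2) ≤ (1/2)[189 + √(189² + 4·189·93·92)] = (1/2)[189 + √6504057] = 1369.6526

Kővári–Sós–Turán: let r_1, ..., r_189 be the row sums and z = Σ r_i the total number of 1s. Each pair of columns can share at most one row with both entries 1 (else a 2×2 all-ones block appears), so Σ_i C(r_i, 2) ≤ C(93, 2) = 4278. By convexity Σ_i C(r_i, 2) ≥ 189·C(z/189, 2) = z(z − 189)/(2·189), giving z² − 189z − 189·93·92 ≤ 0 and hence z ≤ (1/2)[189 + √(35721 + 4·1617084)] = (1/2)[189 + √6504057] ≈ (1/2)(189 + 2550.3053) = 1369.6526.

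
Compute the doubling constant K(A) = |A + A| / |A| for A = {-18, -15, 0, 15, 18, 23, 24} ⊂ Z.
K = |A + A| / |A| = 26/7

Enumerate A + A = {a + b : a, b ∈ A}. With |A| = 7, there are |A|^2 = 49 ordered sum pairs; collecting distinct values, A + A = {-36, -33, -30, -18, -15, -3, 0, 3, 5, 6, 8, 9, 15, 18, 23, 24, 30, 33, 36, 38, 39, 41, 42, 46, 47, 48}, so |A + A| = 26. Thus K = 26/7. For comparison, the minimum possible |A + A| over all 7-element sets is 2·7 − 1 = 13 (so min K = 13/7), attained only by arithmetic progressions.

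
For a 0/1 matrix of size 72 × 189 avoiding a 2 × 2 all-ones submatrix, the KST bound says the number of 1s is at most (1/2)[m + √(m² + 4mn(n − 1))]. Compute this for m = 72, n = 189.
z(72, 189; 2, 2) ≤ (1/2)[72 + √(72² + 4·72·189·188)] = (1/2)[72 + √10238400] = 1635.875

Kővári–Sós–Turán: let r_1, ..., r_72 be the row sums and z = Σ r_i the total number of 1s. Each pair of columns can share at most one row with both entries 1 (else a 2×2 all-ones block appears), so Σ_i C(r_i, 2) ≤ C(189, 2) = 17766. By convexity Σ_i C(r_i, 2) ≥ 72·C(z/72, 2) = z(z − 72)/(2·72), giving z² − 72z − 72·189·188 ≤ 0 and hence z ≤ (1/2)[72 + √(5184 + 4·2558304)] = (1/2)[72 + √10238400] ≈ (1/2)(72 + 3199.75) = 1635.875.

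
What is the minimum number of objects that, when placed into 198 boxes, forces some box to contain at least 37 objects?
n = (37 − 1)·198 + 1 = 7129

By the generalised pigeonhole principle, to guarantee some box contains ≥ r objects we need more than (r − 1) · k objects total. Threshold: n = (r − 1) · k + 1. With r = 37 and k = 198: n = 36 · 198 + 1 = 7128 + 1 = 7129. For n = 7128 = 36 · 198, we can put exactly 36 objects in every box, avoiding 37 in any single one — so 7129 is tight.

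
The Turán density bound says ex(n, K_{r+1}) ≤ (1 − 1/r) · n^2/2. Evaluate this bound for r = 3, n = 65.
Turán density bound = (2/3) · 65^2/2 = 4225/3 ≈ 1408.3333

Turán's theorem: ex(n, K_{r+1}) is achieved by the complete r-partite Turán graph T(n, r) with parts as balanced as possible, and is at most (1 − 1/r) · n^2/2. For r = 3, n = 65: the density bound is (2/3) · 4225/2 = 4225/3 ≈ 1408.3333. The integer-valued extremum is e(T(65, 3)) = 1408, which is strictly less than the density bound 4225/3 since 3 ∤ 65 (the parts of T(65, 3) cannot all be equal).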